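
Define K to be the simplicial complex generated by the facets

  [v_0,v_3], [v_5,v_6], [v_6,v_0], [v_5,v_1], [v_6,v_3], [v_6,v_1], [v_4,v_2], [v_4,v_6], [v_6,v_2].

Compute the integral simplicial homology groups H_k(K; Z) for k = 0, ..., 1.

H_0 = Z,  H_1 = Z^3.

Order the vertices as v_0 < v_1 < v_2 < v_3 < v_4 < v_5 < v_6. Listing each simplex with vertices in this order, K has dimension 1 with simplices:

  0-simplices (7): [v_0], [v_1], [v_2], [v_3], [v_4], [v_5], [v_6]
  1-simplices (9): [v_0,v_3], [v_0,v_6], [v_1,v_5], [v_1,v_6], [v_2,v_4], [v_2,v_6], [v_3,v_6], [v_4,v_6], [v_5,v_6]

Hence C_0 ≅ Z^7, C_1 ≅ Z^9.

∂_1: C_1 → C_0 maps an edge to its endpoints' difference, ∂[p,q] = q − p. For instance
  ∂[v_1,v_6] = [v_6] − [v_1].
This gives a 7×9 integer matrix of rank 6; reducing to Smith normal form yields diagonal entries (1,1,1,1,1,1).

Computing H_k = (kernel of ∂_k) / (image of ∂_{k+1}):

  H_0: rank C_0 − rank ∂_1 = 7 − 6 = 1, and the invariant factors of ∂_1 are all 1, so H_0 = Z.
  H_1: rank ker ∂_1 − rank ∂_2 = (9 − 6) − 0 = 3, and there is no ∂_2, so H_1 = Z^3.

(K is a triangulation of a wedge of 3 circles.)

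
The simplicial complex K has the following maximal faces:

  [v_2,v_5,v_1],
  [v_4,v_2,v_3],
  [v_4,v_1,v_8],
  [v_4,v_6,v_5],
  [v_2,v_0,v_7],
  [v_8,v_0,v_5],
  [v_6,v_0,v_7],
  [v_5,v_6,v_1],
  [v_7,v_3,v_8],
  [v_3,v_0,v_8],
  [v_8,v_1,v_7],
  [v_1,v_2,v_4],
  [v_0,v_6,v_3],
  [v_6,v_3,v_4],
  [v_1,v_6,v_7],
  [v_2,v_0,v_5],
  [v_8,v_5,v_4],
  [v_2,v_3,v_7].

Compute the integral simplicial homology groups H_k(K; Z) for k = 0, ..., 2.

H_0 = Z,  H_1 = Z × Z/2,  H_2 = 0.

Fix the vertex order v_0 < v_1 < v_2 < v_3 < v_4 < v_5 < v_6 < v_7 < v_8 and write every simplex with vertices in increasing order. Then dim K = 2 and the simplices of K are:

  0-simplices (9): [v_0], [v_1], [v_2], [v_3], [v_4], [v_5], [v_6], [v_7], [v_8]
  1-simplices (27): (27 of them)
  2-simplices (18): (18 of them)

giving chain groups C_0 ≅ Z^9, C_1 ≅ Z^27, C_2 ≅ Z^18.

The boundary map ∂_1: C_1 → C_0 sends each edge [p,q] (with p < q) to q − p.
This gives a 9×27 integer matrix of rank 8; reducing to Smith normal form yields diagonal entries (1,1,1,1,1,1,1,1).

∂_2: C_2 → C_1 sends each 2-simplex [p,q,r] to [q,r] − [p,r] + [p,q]. For instance
  ∂[v_0,v_5,v_8] = [v_5,v_8] − [v_0,v_8] + [v_0,v_5],
  ∂[v_2,v_3,v_7] = [v_3,v_7] − [v_2,v_7] + [v_2,v_3].
As a 27×18 matrix over Z this has rank 18, with invariant factors (1,1,1,1,1,1,1,1,1,1,1,1,1,1,1,1,1,2).

Computing H_k = (kernel of ∂_k) / (image of ∂_{k+1}):

  H_0: rank C_0 − rank ∂_1 = 9 − 8 = 1, and the invariant factors of ∂_1 are all 1, so H_0 ≅ Z.
  H_1: rank ker ∂_1 − rank ∂_2 = (27 − 8) − 18 = 1, and ∂_2 has invariant factor 2 > 1, so H_1 ≅ Z × Z/2.
  H_2: rank ker ∂_2 − rank ∂_3 = (18 − 18) − 0 = 0, and there is no ∂_3, so H_2 ≅ 0.

As a check, the Euler characteristic is 9 − 27 + 18 = 0, which agrees with 1 − 1 + 0 = 0.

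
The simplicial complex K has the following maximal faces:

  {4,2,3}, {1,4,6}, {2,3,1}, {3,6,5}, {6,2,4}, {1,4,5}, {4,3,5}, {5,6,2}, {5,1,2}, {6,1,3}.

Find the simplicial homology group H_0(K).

H_0 ≅ Z.

K has 6 vertices, 15 edges, 10 triangles.
rank ∂_0 = 0, rank ∂_1 = 5 ⇒ b_0 = 6 − 0 − 5 = 1; all invariant factors of ∂_1 are 1 so no torsion. So H_0 = Z.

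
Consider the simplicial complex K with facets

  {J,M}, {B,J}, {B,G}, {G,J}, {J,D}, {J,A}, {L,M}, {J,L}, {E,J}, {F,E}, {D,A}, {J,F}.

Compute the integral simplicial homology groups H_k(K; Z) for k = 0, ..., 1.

We work with the vertex ordering A < B < D < E < F < G < J < L < M. The simplices of K, each written with vertices in increasing order, are:

  0-simplices (9): A, B, D, E, F, G, J, L, M
  1-simplices (12): AD, AJ, BG, BJ, DJ, EF, EJ, FJ, GJ, JL, JM, LM

so the chain groups are C_0 ≅ Z^9, C_1 ≅ Z^12.

∂_1: C_1 → C_0 maps an edge to its endpoints' difference, ∂[p,q] = q − p. For instance
  ∂AD = D − A.
As a 9×12 matrix over Z this has rank 8, with invariant factors (1,1,1,1,1,1,1,1).

Reading off H_k = ker ∂_k / im ∂_{k+1}:

  H_0: rank C_0 − rank ∂_1 = 9 − 8 = 1, and the invariant factors of ∂_1 are all 1, so H_0 ≅ Z.
  H_1: rank ker ∂_1 − rank ∂_2 = (12 − 8) − 0 = 4, and there is no ∂_2, so H_1 ≅ Z^4.

H_0 ≅ Z,  H_1 ≅ Z^4.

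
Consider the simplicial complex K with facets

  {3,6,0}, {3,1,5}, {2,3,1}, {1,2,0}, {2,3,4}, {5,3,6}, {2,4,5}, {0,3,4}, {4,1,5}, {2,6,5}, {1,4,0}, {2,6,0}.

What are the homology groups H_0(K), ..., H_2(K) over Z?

Take the total order 0 < 1 < 2 < 3 < 4 < 5 < 6 on the vertex set. Then K (dimension 2) consists of the simplices:

  0-simplices (7): [0], [1], [2], [3], [4], [5], [6]
  1-simplices (18): [0,1], [0,2], [0,3], [0,4], [0,6], [1,2], [1,3], [1,4], [1,5], [2,3], [2,4], [2,5], [2,6], [3,4], [3,5], [3,6], [4,5], [5,6]
  2-simplices (12): [0,1,2], [0,1,4], [0,2,6], [0,3,4], [0,3,6], [1,2,3], [1,3,5], [1,4,5], [2,3,4], [2,4,5], [2,5,6], [3,5,6]

giving chain groups C_0 ≅ Z^7, C_1 ≅ Z^18, C_2 ≅ Z^12.

∂_1: C_1 → C_0 is given by ∂[p,q] = [q] − [p]. For instance
  ∂[2,5] = [5] − [2].
The resulting 7×18 matrix has rank 6, and its Smith normal form has invariant factors (1,1,1,1,1,1).

∂_2: C_2 → C_1 maps a triangle to the signed sum of its edges. For instance
  ∂[2,3,4] = [3,4] − [2,4] + [2,3],
  ∂[0,3,4] = [3,4] − [0,4] + [0,3].
The 18×12 boundary matrix has rank 12 and Smith normal form diag(1,1,1,1,1,1,1,1,1,1,1,2).

Computing H_k = (kernel of ∂_k) / (image of ∂_{k+1}):

  H_0: rank C_0 − rank ∂_1 = 7 − 6 = 1, and the invariant factors of ∂_1 are all 1, so H_0 = Z.
  H_1: rank ker ∂_1 − rank ∂_2 = (18 − 6) − 12 = 0, and ∂_2 has invariant factor 2 > 1, so H_1 = Z_2.
  H_2: rank ker ∂_2 − rank ∂_3 = (12 − 12) − 0 = 0, and there is no ∂_3, so H_2 = 0.

(K is a triangulation of the real projective plane RP^2.)

H_0 = Z,  H_1 = Z_2,  H_2 = 0.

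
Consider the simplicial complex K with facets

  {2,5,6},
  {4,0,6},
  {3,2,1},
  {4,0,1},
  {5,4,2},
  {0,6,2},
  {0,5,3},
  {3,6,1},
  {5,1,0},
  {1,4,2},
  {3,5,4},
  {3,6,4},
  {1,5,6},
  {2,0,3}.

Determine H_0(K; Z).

H_0 ≅ Z.

Order the vertices as 0 < 1 < 2 < 3 < 4 < 5 < 6. Listing each simplex with vertices in this order, K has dimension 2 with simplices:

  0-simplices (7): [0], [1], [2], [3], [4], [5], [6]
  1-simplices (21): [0,1], [0,2], [0,3], [0,4], [0,5], [0,6], [1,2], [1,3], [1,4], [1,5], [1,6], [2,3], [2,4], [2,5], [2,6], [3,4], [3,5], [3,6], [4,5], [4,6], [5,6]
  2-simplices (14): [0,1,4], [0,1,5], [0,2,3], [0,2,6], [0,3,5], [0,4,6], [1,2,3], [1,2,4], [1,3,6], [1,5,6], [2,4,5], [2,5,6], [3,4,5], [3,4,6]

giving chain groups C_0 ≅ Z^7, C_1 ≅ Z^21, C_2 ≅ Z^14.

Boundary ∂_1: C_1 → C_0 maps an edge to its endpoints' difference, ∂[p,q] = q − p. For instance
  ∂[2,4] = [4] − [2].
The 7×21 boundary matrix has rank 6 and Smith normal form diag(1,1,1,1,1,1).

The boundary map ∂_2: C_2 → C_1 acts by ∂[p,q,r] = [q,r] − [p,r] + [p,q]. For instance
  ∂[3,4,5] = [4,5] − [3,5] + [3,4],
  ∂[0,4,6] = [4,6] − [0,6] + [0,4].
The 21×14 boundary matrix has rank 13 and Smith normal form diag(1,1,1,1,1,1,1,1,1,1,1,1,1).

Reading off H_k = ker ∂_k / im ∂_{k+1}:

  H_0: rank C_0 − rank ∂_1 = 7 − 6 = 1, and the invariant factors of ∂_1 are all 1, so H_0 = Z.

(K is a triangulation of the torus T^2.)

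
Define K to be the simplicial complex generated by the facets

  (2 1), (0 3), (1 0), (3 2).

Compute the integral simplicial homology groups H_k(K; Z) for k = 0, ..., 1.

K has 4 vertices, 4 edges.
rank ∂_0 = 0, rank ∂_1 = 3 ⇒ b_0 = 4 − 0 − 3 = 1; all invariant factors of ∂_1 are 1 so no torsion. So H_0 = Z.
rank ∂_1 = 3, rank ∂_2 = 0 ⇒ b_1 = 4 − 3 − 0 = 1. So H_1 = Z.

H_0 = Z,  H_1 = Z.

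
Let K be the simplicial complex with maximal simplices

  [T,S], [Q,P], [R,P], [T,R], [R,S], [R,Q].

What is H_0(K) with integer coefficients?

H_0 ≅ Z.

Order the vertices as P < Q < R < S < T. Listing each simplex with vertices in this order, K has dimension 1 with simplices:

  0-simplices (5): P, Q, R, S, T
  1-simplices (6): PQ, PR, QR, RS, RT, ST

so the chain groups are C_0 ≅ Z^5, C_1 ≅ Z^6.

∂_1: C_1 → C_0 maps an edge to its endpoints' difference, ∂[p,q] = q − p. For instance
  ∂RS = S − R.
This gives a 5×6 integer matrix of rank 4; reducing to Smith normal form yields diagonal entries (1,1,1,1).

Computing H_k = (kernel of ∂_k) / (image of ∂_{k+1}):

  H_0: rank C_0 − rank ∂_1 = 5 − 4 = 1, and the invariant factors of ∂_1 are all 1, so H_0 = Z.

(K is a triangulation of a wedge of 2 circles.)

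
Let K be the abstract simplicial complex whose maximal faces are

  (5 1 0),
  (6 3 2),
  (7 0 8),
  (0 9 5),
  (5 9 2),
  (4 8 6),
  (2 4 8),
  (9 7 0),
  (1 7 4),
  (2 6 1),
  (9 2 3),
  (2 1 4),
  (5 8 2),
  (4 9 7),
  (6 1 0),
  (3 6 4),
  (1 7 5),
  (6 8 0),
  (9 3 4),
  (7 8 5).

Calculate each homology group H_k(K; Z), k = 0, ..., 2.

We work with the vertex ordering 0 < 1 < 2 < 3 < 4 < 5 < 6 < 7 < 8 < 9. The simplices of K, each written with vertices in increasing order, are:

  0-simplices (10): [0], [1], [2], [3], [4], [5], [6], [7], [8], [9]
  1-simplices (30): (30 of them)
  2-simplices (20): (20 of them)

so the chain groups are C_0 ≅ Z^10, C_1 ≅ Z^30, C_2 ≅ Z^20.

∂_1: C_1 → C_0 sends each edge [p,q] (with p < q) to q − p. For instance
  ∂[2,6] = [6] − [2].
This gives a 10×30 integer matrix of rank 9; reducing to Smith normal form yields diagonal entries (1,1,1,1,1,1,1,1,1).

The boundary map ∂_2: C_2 → C_1 sends each 2-simplex [p,q,r] to [q,r] − [p,r] + [p,q]. For instance
  ∂[3,4,6] = [4,6] − [3,6] + [3,4],
  ∂[2,5,9] = [5,9] − [2,9] + [2,5].
The resulting 30×20 matrix has rank 20, and its Smith normal form has invariant factors (1,1,1,1,1,1,1,1,1,1,1,1,1,1,1,1,1,1,1,2).

Computing H_k = (kernel of ∂_k) / (image of ∂_{k+1}):

  H_0: rank C_0 − rank ∂_1 = 10 − 9 = 1, and the invariant factors of ∂_1 are all 1, so H_0 ≅ Z.
  H_1: rank ker ∂_1 − rank ∂_2 = (30 − 9) − 20 = 1, and ∂_2 has invariant factor 2 > 1, so H_1 ≅ Z ⊕ Z/2Z.
  H_2: rank ker ∂_2 − rank ∂_3 = (20 − 20) − 0 = 0, and there is no ∂_3, so H_2 ≅ 0.

As a check, the Euler characteristic is 10 − 30 + 20 = 0, which agrees with 1 − 1 + 0 = 0.
(K is a triangulation of the Klein bottle.)

H_0 = Z,  H_1 = Z ⊕ Z/2Z,  H_2 = 0.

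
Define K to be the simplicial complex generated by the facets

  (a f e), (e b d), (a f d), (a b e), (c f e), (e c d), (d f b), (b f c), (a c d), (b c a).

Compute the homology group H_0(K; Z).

H_0 = Z.

Fix the vertex order a < b < c < d < e < f and write every simplex with vertices in increasing order. Then dim K = 2 and the simplices of K are:

  0-simplices (6): a, b, c, d, e, f
  1-simplices (15): ab, ac, ad, ae, af, bc, bd, be, bf, cd, ce, cf, de, df, ef
  2-simplices (10): abc, abe, acd, adf, aef, bcf, bde, bdf, cde, cef

giving chain groups C_0 ≅ Z^6, C_1 ≅ Z^15, C_2 ≅ Z^10.

∂_1: C_1 → C_0 maps an edge to its endpoints' difference, ∂[p,q] = q − p. For instance
  ∂bd = d − b.
As a 6×15 matrix over Z this has rank 5, with invariant factors (1,1,1,1,1).

Boundary ∂_2: C_2 → C_1 acts by ∂[p,q,r] = [q,r] − [p,r] + [p,q]. For instance
  ∂aef = ef − af + ae,
  ∂bdf = df − bf + bd.
This gives a 15×10 integer matrix of rank 10; reducing to Smith normal form yields diagonal entries (1,1,1,1,1,1,1,1,1,2).

Computing H_k = (kernel of ∂_k) / (image of ∂_{k+1}):

  H_0: rank C_0 − rank ∂_1 = 6 − 5 = 1, and the invariant factors of ∂_1 are all 1, so H_0 ≅ Z.

(K is a triangulation of the real projective plane RP^2.)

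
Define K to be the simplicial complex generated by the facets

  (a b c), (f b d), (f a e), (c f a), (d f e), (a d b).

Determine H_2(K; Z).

H_2 ≅ 0.

Order the vertices as a < b < c < d < e < f. Listing each simplex with vertices in this order, K has dimension 2 with simplices:

  0-simplices (6): a, b, c, d, e, f
  1-simplices (12): ab, ac, ad, ae, af, bc, bd, bf, cf, de, df, ef
  2-simplices (6): abc, abd, acf, aef, bdf, def

so the chain groups are C_0 ≅ Z^6, C_1 ≅ Z^12, C_2 ≅ Z^6.

∂_1: C_1 → C_0 is given by ∂[p,q] = [q] − [p].
As a 6×12 matrix over Z this has rank 5, with invariant factors (1,1,1,1,1).

Boundary ∂_2: C_2 → C_1 maps a triangle to the signed sum of its edges. For instance
  ∂aef = ef − af + ae,
  ∂bdf = df − bf + bd.
As a 12×6 matrix over Z this has rank 6, with invariant factors (1,1,1,1,1,1).

From H_k ≅ ker(∂_k) / im(∂_{k+1}) we obtain:

  H_2: rank ker ∂_2 − rank ∂_3 = (6 − 6) − 0 = 0, and there is no ∂_3, so H_2 = 0.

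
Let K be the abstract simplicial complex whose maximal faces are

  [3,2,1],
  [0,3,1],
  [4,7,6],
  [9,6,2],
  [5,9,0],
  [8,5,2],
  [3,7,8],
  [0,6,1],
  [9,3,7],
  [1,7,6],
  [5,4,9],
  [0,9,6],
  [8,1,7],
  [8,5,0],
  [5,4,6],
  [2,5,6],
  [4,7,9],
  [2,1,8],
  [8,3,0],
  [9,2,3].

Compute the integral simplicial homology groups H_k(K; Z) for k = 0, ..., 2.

H_0 = Z,  H_1 = Z ⊕ Z/2,  H_2 = 0.

K has 10 vertices, 30 edges, 20 triangles.
rank ∂_0 = 0, rank ∂_1 = 9 ⇒ b_0 = 10 − 0 − 9 = 1; all invariant factors of ∂_1 are 1 so no torsion. So H_0 = Z.
rank ∂_1 = 9, rank ∂_2 = 20 ⇒ b_1 = 30 − 9 − 20 = 1; ∂_2 has invariant factor(s) [2] giving torsion. So H_1 = Z ⊕ Z/2.
rank ∂_2 = 20, rank ∂_3 = 0 ⇒ b_2 = 20 − 20 − 0 = 0. So H_2 = 0.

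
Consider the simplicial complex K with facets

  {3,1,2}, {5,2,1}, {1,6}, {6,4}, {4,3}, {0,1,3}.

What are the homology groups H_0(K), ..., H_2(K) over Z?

Fix the vertex order 0 < 1 < 2 < 3 < 4 < 5 < 6 and write every simplex with vertices in increasing order. Then dim K = 2 and the simplices of K are:

  0-simplices (7): [0], [1], [2], [3], [4], [5], [6]
  1-simplices (10): [0,1], [0,3], [1,2], [1,3], [1,5], [1,6], [2,3], [2,5], [3,4], [4,6]
  2-simplices (3): [0,1,3], [1,2,3], [1,2,5]

Hence C_0 ≅ Z^7, C_1 ≅ Z^10, C_2 ≅ Z^3.

The boundary map ∂_1: C_1 → C_0 maps an edge to its endpoints' difference, ∂[p,q] = q − p. For instance
  ∂[2,3] = [3] − [2].
The 7×10 boundary matrix has rank 6 and Smith normal form diag(1,1,1,1,1,1).

∂_2: C_2 → C_1 sends each 2-simplex [p,q,r] to [q,r] − [p,r] + [p,q]. For instance
  ∂[1,2,5] = [2,5] − [1,5] + [1,2],
  ∂[1,2,3] = [2,3] − [1,3] + [1,2].
The 10×3 boundary matrix has rank 3 and Smith normal form diag(1,1,1).

From H_k ≅ ker(∂_k) / im(∂_{k+1}) we obtain:

  H_0: rank C_0 − rank ∂_1 = 7 − 6 = 1, and the invariant factors of ∂_1 are all 1, so H_0 ≅ Z.
  H_1: rank ker ∂_1 − rank ∂_2 = (10 − 6) − 3 = 1, and the invariant factors of ∂_2 are all 1, so H_1 ≅ Z.
  H_2: rank ker ∂_2 − rank ∂_3 = (3 − 3) − 0 = 0, and there is no ∂_3, so H_2 ≅ 0.

As a check, the Euler characteristic is 7 − 10 + 3 = 0, which agrees with 1 − 1 + 0 = 0.

H_0 ≅ Z,  H_1 ≅ Z,  H_2 = 0.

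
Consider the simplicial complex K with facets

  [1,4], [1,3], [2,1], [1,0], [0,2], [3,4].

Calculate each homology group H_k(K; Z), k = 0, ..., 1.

Take the total order 0 < 1 < 2 < 3 < 4 on the vertex set. Then K (dimension 1) consists of the simplices:

  0-simplices (5): [0], [1], [2], [3], [4]
  1-simplices (6): [0,1], [0,2], [1,2], [1,3], [1,4], [3,4]

giving chain groups C_0 ≅ Z^5, C_1 ≅ Z^6.

The boundary map ∂_1: C_1 → C_0 sends each edge [p,q] (with p < q) to q − p.
The 5×6 boundary matrix has rank 4 and Smith normal form diag(1,1,1,1).

Now H_k = ker ∂_k / im ∂_{k+1}, so:

  H_0: rank C_0 − rank ∂_1 = 5 − 4 = 1, and the invariant factors of ∂_1 are all 1, so H_0 = Z.
  H_1: rank ker ∂_1 − rank ∂_2 = (6 − 4) − 0 = 2, and there is no ∂_2, so H_1 = Z^2.

H_0 = Z,  H_1 = Z^2.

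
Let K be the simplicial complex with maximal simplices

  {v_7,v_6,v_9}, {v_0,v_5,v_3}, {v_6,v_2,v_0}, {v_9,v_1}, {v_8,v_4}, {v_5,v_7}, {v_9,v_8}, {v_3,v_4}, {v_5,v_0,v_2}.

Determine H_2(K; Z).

H_2 = 0.

Take the total order v_0 < v_1 < v_2 < v_3 < v_4 < v_5 < v_6 < v_7 < v_8 < v_9 on the vertex set. Then K (dimension 2) consists of the simplices:

  0-simplices (10): [v_0], [v_1], [v_2], [v_3], [v_4], [v_5], [v_6], [v_7], [v_8], [v_9]
  1-simplices (15): (15 of them)
  2-simplices (4): [v_0,v_2,v_5], [v_0,v_2,v_6], [v_0,v_3,v_5], [v_6,v_7,v_9]

Hence C_0 ≅ Z^10, C_1 ≅ Z^15, C_2 ≅ Z^4.

∂_1: C_1 → C_0 is given by ∂[p,q] = [q] − [p].
The 10×15 boundary matrix has rank 9 and Smith normal form diag(1,1,1,1,1,1,1,1,1).

The boundary map ∂_2: C_2 → C_1 sends each 2-simplex [p,q,r] to [q,r] − [p,r] + [p,q]. For instance
  ∂[v_6,v_7,v_9] = [v_7,v_9] − [v_6,v_9] + [v_6,v_7],
  ∂[v_0,v_2,v_6] = [v_2,v_6] − [v_0,v_6] + [v_0,v_2].
This gives a 15×4 integer matrix of rank 4; reducing to Smith normal form yields diagonal entries (1,1,1,1).

Computing H_k = (kernel of ∂_k) / (image of ∂_{k+1}):

  H_2: rank ker ∂_2 − rank ∂_3 = (4 − 4) − 0 = 0, and there is no ∂_3, so H_2 ≅ 0.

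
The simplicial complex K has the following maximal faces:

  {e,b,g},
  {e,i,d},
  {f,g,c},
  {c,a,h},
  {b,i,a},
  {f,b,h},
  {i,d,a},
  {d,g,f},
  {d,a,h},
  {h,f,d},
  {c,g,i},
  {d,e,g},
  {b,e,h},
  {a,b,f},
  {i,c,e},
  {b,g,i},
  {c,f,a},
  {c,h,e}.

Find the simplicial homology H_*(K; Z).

H_0 ≅ Z,  H_1 ≅ Z × Z/2,  H_2 = 0.

Order the vertices as a < b < c < d < e < f < g < h < i. Listing each simplex with vertices in this order, K has dimension 2 with simplices:

  0-simplices (9): a, b, c, d, e, f, g, h, i
  1-simplices (27): ab, ac, ad, af, ah, ai, be, bf, bg, bh, bi, ce, cf, cg, ch, ci, de, df, dg, dh, di, eg, eh, ei, fg, fh, gi
  2-simplices (18): abf, abi, acf, ach, adh, adi, beg, beh, bfh, bgi, ceh, cei, cfg, cgi, deg, dei, dfg, dfh

Hence C_0 ≅ Z^9, C_1 ≅ Z^27, C_2 ≅ Z^18.

∂_1: C_1 → C_0 sends each edge [p,q] (with p < q) to q − p. For instance
  ∂cf = f − c.
The 9×27 boundary matrix has rank 8 and Smith normal form diag(1,1,1,1,1,1,1,1).

The boundary map ∂_2: C_2 → C_1 maps a triangle to the signed sum of its edges. For instance
  ∂dfh = fh − dh + df,
  ∂cgi = gi − ci + cg.
The resulting 27×18 matrix has rank 18, and its Smith normal form has invariant factors (1,1,1,1,1,1,1,1,1,1,1,1,1,1,1,1,1,2).

Now H_k = ker ∂_k / im ∂_{k+1}, so:

  H_0: rank C_0 − rank ∂_1 = 9 − 8 = 1, and the invariant factors of ∂_1 are all 1, so H_0 ≅ Z.
  H_1: rank ker ∂_1 − rank ∂_2 = (27 − 8) − 18 = 1, and ∂_2 has invariant factor 2 > 1, so H_1 ≅ Z × Z/2.
  H_2: rank ker ∂_2 − rank ∂_3 = (18 − 18) − 0 = 0, and there is no ∂_3, so H_2 ≅ 0.

(K is a triangulation of the Klein bottle.)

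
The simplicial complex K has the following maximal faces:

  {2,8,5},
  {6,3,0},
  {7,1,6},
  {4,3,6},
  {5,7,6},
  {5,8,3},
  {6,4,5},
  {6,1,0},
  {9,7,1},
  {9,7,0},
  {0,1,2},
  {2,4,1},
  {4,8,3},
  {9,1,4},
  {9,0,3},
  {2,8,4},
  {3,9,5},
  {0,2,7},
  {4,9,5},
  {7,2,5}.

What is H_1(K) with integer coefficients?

H_1 ≅ Z ⊕ Z/2.

Take the total order 0 < 1 < 2 < 3 < 4 < 5 < 6 < 7 < 8 < 9 on the vertex set. Then K (dimension 2) consists of the simplices:

  0-simplices (10): [0], [1], [2], [3], [4], [5], [6], [7], [8], [9]
  1-simplices (30): (30 of them)
  2-simplices (20): (20 of them)

giving chain groups C_0 ≅ Z^10, C_1 ≅ Z^30, C_2 ≅ Z^20.

The boundary map ∂_1: C_1 → C_0 sends each edge [p,q] (with p < q) to q − p. For instance
  ∂[1,9] = [9] − [1].
The 10×30 boundary matrix has rank 9 and Smith normal form diag(1,1,1,1,1,1,1,1,1).

The boundary map ∂_2: C_2 → C_1 acts by ∂[p,q,r] = [q,r] − [p,r] + [p,q]. For instance
  ∂[0,2,7] = [2,7] − [0,7] + [0,2],
  ∂[2,5,8] = [5,8] − [2,8] + [2,5].
This gives a 30×20 integer matrix of rank 20; reducing to Smith normal form yields diagonal entries (1,1,1,1,1,1,1,1,1,1,1,1,1,1,1,1,1,1,1,2).

Computing H_k = (kernel of ∂_k) / (image of ∂_{k+1}):

  H_1: rank ker ∂_1 − rank ∂_2 = (30 − 9) − 20 = 1, and ∂_2 has invariant factor 2 > 1, so H_1 = Z ⊕ Z/2.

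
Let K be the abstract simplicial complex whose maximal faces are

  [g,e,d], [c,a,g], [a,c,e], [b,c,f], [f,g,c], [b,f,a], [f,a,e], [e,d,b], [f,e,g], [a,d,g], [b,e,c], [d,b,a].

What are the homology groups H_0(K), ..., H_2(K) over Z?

H_0 ≅ Z,  H_1 ≅ Z/2,  H_2 = 0.

Order the vertices as a < b < c < d < e < f < g. Listing each simplex with vertices in this order, K has dimension 2 with simplices:

  0-simplices (7): a, b, c, d, e, f, g
  1-simplices (18): ab, ac, ad, ae, af, ag, bc, bd, be, bf, ce, cf, cg, de, dg, ef, eg, fg
  2-simplices (12): abd, abf, ace, acg, adg, aef, bce, bcf, bde, cfg, deg, efg

so the chain groups are C_0 ≅ Z^7, C_1 ≅ Z^18, C_2 ≅ Z^12.

The boundary map ∂_1: C_1 → C_0 is given by ∂[p,q] = [q] − [p].
This gives a 7×18 integer matrix of rank 6; reducing to Smith normal form yields diagonal entries (1,1,1,1,1,1).

Boundary ∂_2: C_2 → C_1 maps a triangle to the signed sum of its edges. For instance
  ∂abd = bd − ad + ab,
  ∂acg = cg − ag + ac.
The resulting 18×12 matrix has rank 12, and its Smith normal form has invariant factors (1,1,1,1,1,1,1,1,1,1,1,2).

Now H_k = ker ∂_k / im ∂_{k+1}, so:

  H_0: rank C_0 − rank ∂_1 = 7 − 6 = 1, and the invariant factors of ∂_1 are all 1, so H_0 ≅ Z.
  H_1: rank ker ∂_1 − rank ∂_2 = (18 − 6) − 12 = 0, and ∂_2 has invariant factor 2 > 1, so H_1 ≅ Z/2.
  H_2: rank ker ∂_2 − rank ∂_3 = (12 − 12) − 0 = 0, and there is no ∂_3, so H_2 ≅ 0.

As a check, the Euler characteristic is 7 − 18 + 12 = 1, which agrees with 1 − 0 + 0 = 1.
(K is a triangulation of the real projective plane RP^2.)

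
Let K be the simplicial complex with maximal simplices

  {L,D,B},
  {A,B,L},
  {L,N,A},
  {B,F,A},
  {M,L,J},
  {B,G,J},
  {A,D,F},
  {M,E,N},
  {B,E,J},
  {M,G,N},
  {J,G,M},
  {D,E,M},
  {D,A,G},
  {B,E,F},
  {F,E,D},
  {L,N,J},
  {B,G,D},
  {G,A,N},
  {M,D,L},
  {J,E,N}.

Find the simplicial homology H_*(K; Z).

H_0 = Z,  H_1 = Z ⊕ Z/2,  H_2 = 0.

Order the vertices as A < B < D < E < F < G < J < L < M < N. Listing each simplex with vertices in this order, K has dimension 2 with simplices:

  0-simplices (10): A, B, D, E, F, G, J, L, M, N
  1-simplices (30): AB, AD, AF, AG, AL, AN, BD, BE, BF, BG, BJ, BL, DE, DF, DG, DL, DM, EF, EJ, EM, EN, GJ, GM, GN, JL, JM, JN, LM, LN, MN
  2-simplices (20): ABF, ABL, ADF, ADG, AGN, ALN, BDG, BDL, BEF, BEJ, BGJ, DEF, DEM, DLM, EJN, EMN, GJM, GMN, JLM, JLN

so the chain groups are C_0 ≅ Z^10, C_1 ≅ Z^30, C_2 ≅ Z^20.

The boundary map ∂_1: C_1 → C_0 is given by ∂[p,q] = [q] − [p]. For instance
  ∂BE = E − B.
The resulting 10×30 matrix has rank 9, and its Smith normal form has invariant factors (1,1,1,1,1,1,1,1,1).

The boundary map ∂_2: C_2 → C_1 maps a triangle to the signed sum of its edges. For instance
  ∂DLM = LM − DM + DL,
  ∂ABL = BL − AL + AB.
The resulting 30×20 matrix has rank 20, and its Smith normal form has invariant factors (1,1,1,1,1,1,1,1,1,1,1,1,1,1,1,1,1,1,1,2).

Reading off H_k = ker ∂_k / im ∂_{k+1}:

  H_0: rank C_0 − rank ∂_1 = 10 − 9 = 1, and the invariant factors of ∂_1 are all 1, so H_0 = Z.
  H_1: rank ker ∂_1 − rank ∂_2 = (30 − 9) − 20 = 1, and ∂_2 has invariant factor 2 > 1, so H_1 = Z ⊕ Z/2.
  H_2: rank ker ∂_2 − rank ∂_3 = (20 − 20) − 0 = 0, and there is no ∂_3, so H_2 = 0.

As a check, the Euler characteristic is 10 − 30 + 20 = 0, which agrees with 1 − 1 + 0 = 0.
(K is a triangulation of the Klein bottle.)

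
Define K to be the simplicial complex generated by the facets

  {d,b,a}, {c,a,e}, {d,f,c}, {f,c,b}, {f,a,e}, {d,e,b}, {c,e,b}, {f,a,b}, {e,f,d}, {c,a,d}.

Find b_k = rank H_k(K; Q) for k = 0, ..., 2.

b_0 = 1, b_1 = 0, b_2 = 0.

We work with the vertex ordering a < b < c < d < e < f. The simplices of K, each written with vertices in increasing order, are:

  0-simplices (6): a, b, c, d, e, f
  1-simplices (15): ab, ac, ad, ae, af, bc, bd, be, bf, cd, ce, cf, de, df, ef
  2-simplices (10): abd, abf, acd, ace, aef, bce, bcf, bde, cdf, def

Hence C_0 ≅ Z^6, C_1 ≅ Z^15, C_2 ≅ Z^10.

Boundary ∂_1: C_1 → C_0 sends each edge [p,q] (with p < q) to q − p. For instance
  ∂ef = f − e.
The 6×15 boundary matrix has rank 5 and Smith normal form diag(1,1,1,1,1).

∂_2: C_2 → C_1 sends each 2-simplex [p,q,r] to [q,r] − [p,r] + [p,q]. For instance
  ∂aef = ef − af + ae,
  ∂def = ef − df + de.
This gives a 15×10 integer matrix of rank 10; reducing to Smith normal form yields diagonal entries (1,1,1,1,1,1,1,1,1,2).

Reading off H_k = ker ∂_k / im ∂_{k+1}:

  H_0: rank C_0 − rank ∂_1 = 6 − 5 = 1, and the invariant factors of ∂_1 are all 1, so H_0 = Z.
  H_1: rank ker ∂_1 − rank ∂_2 = (15 − 5) − 10 = 0, and ∂_2 has invariant factor 2 > 1, so H_1 = Z/2Z.
  H_2: rank ker ∂_2 − rank ∂_3 = (10 − 10) − 0 = 0, and there is no ∂_3, so H_2 = 0.

Hence the Betti numbers are b_0 = 1, b_1 = 0, b_2 = 0.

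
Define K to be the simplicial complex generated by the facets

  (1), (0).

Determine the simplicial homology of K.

Fix the vertex order 0 < 1 and write every simplex with vertices in increasing order. Then dim K = 0 and the simplices of K are:

  0-simplices (2): [0], [1]

so the chain groups are C_0 ≅ Z^2.

Now H_k = ker ∂_k / im ∂_{k+1}, so:

  H_0: rank C_0 − rank ∂_1 = 2 − 0 = 2, and there is no ∂_1, so H_0 = Z^2.

H_0 = Z^2.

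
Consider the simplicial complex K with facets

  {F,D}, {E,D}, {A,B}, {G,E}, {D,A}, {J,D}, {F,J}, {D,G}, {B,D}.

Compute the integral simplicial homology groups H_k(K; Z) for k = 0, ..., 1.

H_0 ≅ Z,  H_1 ≅ Z^3.

Take the total order A < B < D < E < F < G < J on the vertex set. Then K (dimension 1) consists of the simplices:

  0-simplices (7): A, B, D, E, F, G, J
  1-simplices (9): AB, AD, BD, DE, DF, DG, DJ, EG, FJ

giving chain groups C_0 ≅ Z^7, C_1 ≅ Z^9.

∂_1: C_1 → C_0 sends each edge [p,q] (with p < q) to q − p.
The 7×9 boundary matrix has rank 6 and Smith normal form diag(1,1,1,1,1,1).

Now H_k = ker ∂_k / im ∂_{k+1}, so:

  H_0: rank C_0 − rank ∂_1 = 7 − 6 = 1, and the invariant factors of ∂_1 are all 1, so H_0 ≅ Z.
  H_1: rank ker ∂_1 − rank ∂_2 = (9 − 6) − 0 = 3, and there is no ∂_2, so H_1 ≅ Z^3.

As a check, the Euler characteristic is 7 − 9 = -2, which agrees with 1 − 3 = -2.
(K is a triangulation of a wedge of 3 circles.)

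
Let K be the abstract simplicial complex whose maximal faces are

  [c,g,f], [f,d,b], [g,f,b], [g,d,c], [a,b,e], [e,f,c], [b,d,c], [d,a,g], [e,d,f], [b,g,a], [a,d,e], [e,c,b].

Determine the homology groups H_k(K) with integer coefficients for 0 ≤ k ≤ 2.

H_0 ≅ Z,  H_1 ≅ Z/2,  H_2 = 0.

Order the vertices as a < b < c < d < e < f < g. Listing each simplex with vertices in this order, K has dimension 2 with simplices:

  0-simplices (7): a, b, c, d, e, f, g
  1-simplices (18): ab, ad, ae, ag, bc, bd, be, bf, bg, cd, ce, cf, cg, de, df, dg, ef, fg
  2-simplices (12): abe, abg, ade, adg, bcd, bce, bdf, bfg, cdg, cef, cfg, def

giving chain groups C_0 ≅ Z^7, C_1 ≅ Z^18, C_2 ≅ Z^12.

Boundary ∂_1: C_1 → C_0 maps an edge to its endpoints' difference, ∂[p,q] = q − p.
This gives a 7×18 integer matrix of rank 6; reducing to Smith normal form yields diagonal entries (1,1,1,1,1,1).

∂_2: C_2 → C_1 maps a triangle to the signed sum of its edges. For instance
  ∂cfg = fg − cg + cf,
  ∂bcd = cd − bd + bc.
This gives a 18×12 integer matrix of rank 12; reducing to Smith normal form yields diagonal entries (1,1,1,1,1,1,1,1,1,1,1,2).

Computing H_k = (kernel of ∂_k) / (image of ∂_{k+1}):

  H_0: rank C_0 − rank ∂_1 = 7 − 6 = 1, and the invariant factors of ∂_1 are all 1, so H_0 ≅ Z.
  H_1: rank ker ∂_1 − rank ∂_2 = (18 − 6) − 12 = 0, and ∂_2 has invariant factor 2 > 1, so H_1 ≅ Z/2.
  H_2: rank ker ∂_2 − rank ∂_3 = (12 − 12) − 0 = 0, and there is no ∂_3, so H_2 ≅ 0.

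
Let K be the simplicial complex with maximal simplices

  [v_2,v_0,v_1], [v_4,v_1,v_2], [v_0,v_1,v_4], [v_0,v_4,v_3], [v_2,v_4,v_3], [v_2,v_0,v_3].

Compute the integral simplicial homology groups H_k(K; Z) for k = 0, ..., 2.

H_0 ≅ Z,  H_1 = 0,  H_2 ≅ Z.

Take the total order v_0 < v_1 < v_2 < v_3 < v_4 on the vertex set. Then K (dimension 2) consists of the simplices:

  0-simplices (5): [v_0], [v_1], [v_2], [v_3], [v_4]
  1-simplices (9): [v_0,v_1], [v_0,v_2], [v_0,v_3], [v_0,v_4], [v_1,v_2], [v_1,v_4], [v_2,v_3], [v_2,v_4], [v_3,v_4]
  2-simplices (6): [v_0,v_1,v_2], [v_0,v_1,v_4], [v_0,v_2,v_3], [v_0,v_3,v_4], [v_1,v_2,v_4], [v_2,v_3,v_4]

so the chain groups are C_0 ≅ Z^5, C_1 ≅ Z^9, C_2 ≅ Z^6.

Boundary ∂_1: C_1 → C_0 maps an edge to its endpoints' difference, ∂[p,q] = q − p.
The resulting 5×9 matrix has rank 4, and its Smith normal form has invariant factors (1,1,1,1).

Boundary ∂_2: C_2 → C_1 sends each 2-simplex [p,q,r] to [q,r] − [p,r] + [p,q]. For instance
  ∂[v_0,v_3,v_4] = [v_3,v_4] − [v_0,v_4] + [v_0,v_3],
  ∂[v_1,v_2,v_4] = [v_2,v_4] − [v_1,v_4] + [v_1,v_2].
As a 9×6 matrix over Z this has rank 5, with invariant factors (1,1,1,1,1).

Now H_k = ker ∂_k / im ∂_{k+1}, so:

  H_0: rank C_0 − rank ∂_1 = 5 − 4 = 1, and the invariant factors of ∂_1 are all 1, so H_0 = Z.
  H_1: rank ker ∂_1 − rank ∂_2 = (9 − 4) − 5 = 0, and the invariant factors of ∂_2 are all 1, so H_1 = 0.
  H_2: rank ker ∂_2 − rank ∂_3 = (6 − 5) − 0 = 1, and there is no ∂_3, so H_2 = Z.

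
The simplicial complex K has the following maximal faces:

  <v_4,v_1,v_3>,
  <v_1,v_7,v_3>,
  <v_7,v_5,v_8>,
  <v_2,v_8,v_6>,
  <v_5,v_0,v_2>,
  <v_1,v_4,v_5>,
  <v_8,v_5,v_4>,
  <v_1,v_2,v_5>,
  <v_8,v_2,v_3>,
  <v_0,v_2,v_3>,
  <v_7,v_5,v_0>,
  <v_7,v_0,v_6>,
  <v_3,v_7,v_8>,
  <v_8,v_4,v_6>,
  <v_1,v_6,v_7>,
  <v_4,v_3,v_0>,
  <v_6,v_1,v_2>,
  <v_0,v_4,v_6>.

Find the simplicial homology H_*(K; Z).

Order the vertices as v_0 < v_1 < v_2 < v_3 < v_4 < v_5 < v_6 < v_7 < v_8. Listing each simplex with vertices in this order, K has dimension 2 with simplices:

  0-simplices (9): [v_0], [v_1], [v_2], [v_3], [v_4], [v_5], [v_6], [v_7], [v_8]
  1-simplices (27): (27 of them)
  2-simplices (18): (18 of them)

Hence C_0 ≅ Z^9, C_1 ≅ Z^27, C_2 ≅ Z^18.

∂_1: C_1 → C_0 sends each edge [p,q] (with p < q) to q − p.
The 9×27 boundary matrix has rank 8 and Smith normal form diag(1,1,1,1,1,1,1,1).

Boundary ∂_2: C_2 → C_1 acts by ∂[p,q,r] = [q,r] − [p,r] + [p,q]. For instance
  ∂[v_0,v_5,v_7] = [v_5,v_7] − [v_0,v_7] + [v_0,v_5],
  ∂[v_3,v_7,v_8] = [v_7,v_8] − [v_3,v_8] + [v_3,v_7].
As a 27×18 matrix over Z this has rank 17, with invariant factors (1,1,1,1,1,1,1,1,1,1,1,1,1,1,1,1,1).

From H_k ≅ ker(∂_k) / im(∂_{k+1}) we obtain:

  H_0: rank C_0 − rank ∂_1 = 9 − 8 = 1, and the invariant factors of ∂_1 are all 1, so H_0 ≅ Z.
  H_1: rank ker ∂_1 − rank ∂_2 = (27 − 8) − 17 = 2, and the invariant factors of ∂_2 are all 1, so H_1 ≅ Z^2.
  H_2: rank ker ∂_2 − rank ∂_3 = (18 − 17) − 0 = 1, and there is no ∂_3, so H_2 ≅ Z.

As a check, the Euler characteristic is 9 − 27 + 18 = 0, which agrees with 1 − 2 + 1 = 0.

H_0 = Z,  H_1 = Z^2,  H_2 = Z.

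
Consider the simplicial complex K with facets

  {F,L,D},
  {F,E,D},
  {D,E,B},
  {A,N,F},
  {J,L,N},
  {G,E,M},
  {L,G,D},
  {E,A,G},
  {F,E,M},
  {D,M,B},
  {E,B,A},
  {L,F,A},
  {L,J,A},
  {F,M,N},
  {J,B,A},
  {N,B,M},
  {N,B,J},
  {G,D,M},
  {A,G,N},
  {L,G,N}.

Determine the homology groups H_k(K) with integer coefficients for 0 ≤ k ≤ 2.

H_0 = Z,  H_1 = Z × Z/2,  H_2 = 0.

Order the vertices as A < B < D < E < F < G < J < L < M < N. Listing each simplex with vertices in this order, K has dimension 2 with simplices:

  0-simplices (10): A, B, D, E, F, G, J, L, M, N
  1-simplices (30): AB, AE, AF, AG, AJ, AL, AN, BD, BE, BJ, BM, BN, DE, DF, DG, DL, DM, EF, EG, EM, FL, FM, FN, GL, GM, GN, JL, JN, LN, MN
  2-simplices (20): ABE, ABJ, AEG, AFL, AFN, AGN, AJL, BDE, BDM, BJN, BMN, DEF, DFL, DGL, DGM, EFM, EGM, FMN, GLN, JLN

Hence C_0 ≅ Z^10, C_1 ≅ Z^30, C_2 ≅ Z^20.

Boundary ∂_1: C_1 → C_0 maps an edge to its endpoints' difference, ∂[p,q] = q − p.
This gives a 10×30 integer matrix of rank 9; reducing to Smith normal form yields diagonal entries (1,1,1,1,1,1,1,1,1).

∂_2: C_2 → C_1 maps a triangle to the signed sum of its edges. For instance
  ∂JLN = LN − JN + JL,
  ∂DFL = FL − DL + DF.
The resulting 30×20 matrix has rank 20, and its Smith normal form has invariant factors (1,1,1,1,1,1,1,1,1,1,1,1,1,1,1,1,1,1,1,2).

From H_k ≅ ker(∂_k) / im(∂_{k+1}) we obtain:

  H_0: rank C_0 − rank ∂_1 = 10 − 9 = 1, and the invariant factors of ∂_1 are all 1, so H_0 ≅ Z.
  H_1: rank ker ∂_1 − rank ∂_2 = (30 − 9) − 20 = 1, and ∂_2 has invariant factor 2 > 1, so H_1 ≅ Z × Z/2.
  H_2: rank ker ∂_2 − rank ∂_3 = (20 − 20) − 0 = 0, and there is no ∂_3, so H_2 ≅ 0.

(K is a triangulation of the Klein bottle.)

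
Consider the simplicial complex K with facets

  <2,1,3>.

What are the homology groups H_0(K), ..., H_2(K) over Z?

We work with the vertex ordering 1 < 2 < 3. The simplices of K, each written with vertices in increasing order, are:

  0-simplices (3): [1], [2], [3]
  1-simplices (3): [1,2], [1,3], [2,3]
  2-simplices (1): [1,2,3]

giving chain groups C_0 ≅ Z^3, C_1 ≅ Z^3, C_2 ≅ Z^1.

Boundary ∂_1: C_1 → C_0 is given by ∂[p,q] = [q] − [p]. For instance
  ∂[1,2] = [2] − [1].
This gives a 3×3 integer matrix of rank 2; reducing to Smith normal form yields diagonal entries (1,1).

The boundary map ∂_2: C_2 → C_1 sends each 2-simplex [p,q,r] to [q,r] − [p,r] + [p,q]. For instance
  ∂[1,2,3] = [2,3] − [1,3] + [1,2].
As a 3×1 matrix over Z this has rank 1, with invariant factors (1).

Reading off H_k = ker ∂_k / im ∂_{k+1}:

  H_0: rank C_0 − rank ∂_1 = 3 − 2 = 1, and the invariant factors of ∂_1 are all 1, so H_0 = Z.
  H_1: rank ker ∂_1 − rank ∂_2 = (3 − 2) − 1 = 0, and the invariant factors of ∂_2 are all 1, so H_1 = 0.
  H_2: rank ker ∂_2 − rank ∂_3 = (1 − 1) − 0 = 0, and there is no ∂_3, so H_2 = 0.

H_0 = Z,  H_1 = 0,  H_2 = 0.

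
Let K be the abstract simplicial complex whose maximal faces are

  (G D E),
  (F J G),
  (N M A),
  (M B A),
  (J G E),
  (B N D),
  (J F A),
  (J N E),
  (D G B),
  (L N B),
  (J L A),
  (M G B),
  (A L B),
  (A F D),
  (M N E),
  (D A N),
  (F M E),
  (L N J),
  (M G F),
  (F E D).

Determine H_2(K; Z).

We work with the vertex ordering A < B < D < E < F < G < J < L < M < N. The simplices of K, each written with vertices in increasing order, are:

  0-simplices (10): A, B, D, E, F, G, J, L, M, N
  1-simplices (30): AB, AD, AF, AJ, AL, AM, AN, BD, BG, BL, BM, BN, DE, DF, DG, DN, EF, EG, EJ, EM, EN, FG, FJ, FM, GJ, GM, JL, JN, LN, MN
  2-simplices (20): ABL, ABM, ADF, ADN, AFJ, AJL, AMN, BDG, BDN, BGM, BLN, DEF, DEG, EFM, EGJ, EJN, EMN, FGJ, FGM, JLN

giving chain groups C_0 ≅ Z^10, C_1 ≅ Z^30, C_2 ≅ Z^20.

∂_1: C_1 → C_0 is given by ∂[p,q] = [q] − [p]. For instance
  ∂JL = L − J.
The 10×30 boundary matrix has rank 9 and Smith normal form diag(1,1,1,1,1,1,1,1,1).

Boundary ∂_2: C_2 → C_1 maps a triangle to the signed sum of its edges. For instance
  ∂ABL = BL − AL + AB,
  ∂ADF = DF − AF + AD.
The 30×20 boundary matrix has rank 20 and Smith normal form diag(1,1,1,1,1,1,1,1,1,1,1,1,1,1,1,1,1,1,1,2).

Computing H_k = (kernel of ∂_k) / (image of ∂_{k+1}):

  H_2: rank ker ∂_2 − rank ∂_3 = (20 − 20) − 0 = 0, and there is no ∂_3, so H_2 = 0.

(K is a triangulation of the Klein bottle.)

H_2 = 0.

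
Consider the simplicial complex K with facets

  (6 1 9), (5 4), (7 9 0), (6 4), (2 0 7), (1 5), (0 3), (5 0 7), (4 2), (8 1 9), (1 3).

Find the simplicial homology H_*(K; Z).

K has 10 vertices, 18 edges, 5 triangles.
rank ∂_0 = 0, rank ∂_1 = 9 ⇒ b_0 = 10 − 0 − 9 = 1; all invariant factors of ∂_1 are 1 so no torsion. So H_0 ≅ Z.
rank ∂_1 = 9, rank ∂_2 = 5 ⇒ b_1 = 18 − 9 − 5 = 4; all invariant factors of ∂_2 are 1 so no torsion. So H_1 ≅ Z^4.
rank ∂_2 = 5, rank ∂_3 = 0 ⇒ b_2 = 5 − 5 − 0 = 0. So H_2 ≅ 0.

H_0 = Z,  H_1 = Z^4,  H_2 = 0.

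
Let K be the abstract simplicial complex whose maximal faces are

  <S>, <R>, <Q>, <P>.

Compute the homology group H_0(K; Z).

Take the total order P < Q < R < S on the vertex set. Then K (dimension 0) consists of the simplices:

  0-simplices (4): P, Q, R, S

Hence C_0 ≅ Z^4.

Computing H_k = (kernel of ∂_k) / (image of ∂_{k+1}):

  H_0: rank C_0 − rank ∂_1 = 4 − 0 = 4, and there is no ∂_1, so H_0 ≅ Z^4.

H_0 ≅ Z^4.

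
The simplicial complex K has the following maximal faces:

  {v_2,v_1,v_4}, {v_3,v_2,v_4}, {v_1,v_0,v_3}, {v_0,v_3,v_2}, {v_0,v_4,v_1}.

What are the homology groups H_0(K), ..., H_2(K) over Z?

We work with the vertex ordering v_0 < v_1 < v_2 < v_3 < v_4. The simplices of K, each written with vertices in increasing order, are:

  0-simplices (5): [v_0], [v_1], [v_2], [v_3], [v_4]
  1-simplices (10): [v_0,v_1], [v_0,v_2], [v_0,v_3], [v_0,v_4], [v_1,v_2], [v_1,v_3], [v_1,v_4], [v_2,v_3], [v_2,v_4], [v_3,v_4]
  2-simplices (5): [v_0,v_1,v_3], [v_0,v_1,v_4], [v_0,v_2,v_3], [v_1,v_2,v_4], [v_2,v_3,v_4]

so the chain groups are C_0 ≅ Z^5, C_1 ≅ Z^10, C_2 ≅ Z^5.

The boundary map ∂_1: C_1 → C_0 maps an edge to its endpoints' difference, ∂[p,q] = q − p. For instance
  ∂[v_0,v_1] = [v_1] − [v_0].
The resulting 5×10 matrix has rank 4, and its Smith normal form has invariant factors (1,1,1,1).

The boundary map ∂_2: C_2 → C_1 acts by ∂[p,q,r] = [q,r] − [p,r] + [p,q]. For instance
  ∂[v_0,v_1,v_3] = [v_1,v_3] − [v_0,v_3] + [v_0,v_1],
  ∂[v_2,v_3,v_4] = [v_3,v_4] − [v_2,v_4] + [v_2,v_3].
This gives a 10×5 integer matrix of rank 5; reducing to Smith normal form yields diagonal entries (1,1,1,1,1).

Now H_k = ker ∂_k / im ∂_{k+1}, so:

  H_0: rank C_0 − rank ∂_1 = 5 − 4 = 1, and the invariant factors of ∂_1 are all 1, so H_0 ≅ Z.
  H_1: rank ker ∂_1 − rank ∂_2 = (10 − 4) − 5 = 1, and the invariant factors of ∂_2 are all 1, so H_1 ≅ Z.
  H_2: rank ker ∂_2 − rank ∂_3 = (5 − 5) − 0 = 0, and there is no ∂_3, so H_2 ≅ 0.

H_0 ≅ Z,  H_1 ≅ Z,  H_2 = 0.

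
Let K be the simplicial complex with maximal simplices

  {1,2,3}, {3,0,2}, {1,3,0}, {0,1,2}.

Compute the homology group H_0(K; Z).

We work with the vertex ordering 0 < 1 < 2 < 3. The simplices of K, each written with vertices in increasing order, are:

  0-simplices (4): [0], [1], [2], [3]
  1-simplices (6): [0,1], [0,2], [0,3], [1,2], [1,3], [2,3]
  2-simplices (4): [0,1,2], [0,1,3], [0,2,3], [1,2,3]

giving chain groups C_0 ≅ Z^4, C_1 ≅ Z^6, C_2 ≅ Z^4.

Boundary ∂_1: C_1 → C_0 sends each edge [p,q] (with p < q) to q − p.
As a 4×6 matrix over Z this has rank 3, with invariant factors (1,1,1).

∂_2: C_2 → C_1 sends each 2-simplex [p,q,r] to [q,r] − [p,r] + [p,q]. For instance
  ∂[0,1,2] = [1,2] − [0,2] + [0,1],
  ∂[0,2,3] = [2,3] − [0,3] + [0,2].
As a 6×4 matrix over Z this has rank 3, with invariant factors (1,1,1).

Computing H_k = (kernel of ∂_k) / (image of ∂_{k+1}):

  H_0: rank C_0 − rank ∂_1 = 4 − 3 = 1, and the invariant factors of ∂_1 are all 1, so H_0 ≅ Z.

(K is a triangulation of the 2-sphere S^2.)

H_0 = Z.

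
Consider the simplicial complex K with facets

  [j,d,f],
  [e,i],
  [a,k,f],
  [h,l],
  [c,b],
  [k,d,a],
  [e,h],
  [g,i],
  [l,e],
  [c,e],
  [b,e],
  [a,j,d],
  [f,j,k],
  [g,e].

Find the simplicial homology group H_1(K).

Fix the vertex order a < b < c < d < e < f < g < h < i < j < k < l and write every simplex with vertices in increasing order. Then dim K = 2 and the simplices of K are:

  0-simplices (12): a, b, c, d, e, f, g, h, i, j, k, l
  1-simplices (19): ad, af, aj, ak, bc, be, ce, df, dj, dk, eg, eh, ei, el, fj, fk, gi, hl, jk
  2-simplices (5): adj, adk, afk, dfj, fjk

so the chain groups are C_0 ≅ Z^12, C_1 ≅ Z^19, C_2 ≅ Z^5.

∂_1: C_1 → C_0 is given by ∂[p,q] = [q] − [p].
The resulting 12×19 matrix has rank 10, and its Smith normal form has invariant factors (1,1,1,1,1,1,1,1,1,1).

Boundary ∂_2: C_2 → C_1 acts by ∂[p,q,r] = [q,r] − [p,r] + [p,q]. For instance
  ∂fjk = jk − fk + fj,
  ∂afk = fk − ak + af.
The resulting 19×5 matrix has rank 5, and its Smith normal form has invariant factors (1,1,1,1,1).

Computing H_k = (kernel of ∂_k) / (image of ∂_{k+1}):

  H_1: rank ker ∂_1 − rank ∂_2 = (19 − 10) − 5 = 4, and the invariant factors of ∂_2 are all 1, so H_1 = Z^4.

(K is a triangulation of the disjoint union of a wedge of 3 circles and the Möbius band.)

H_1 = Z^4.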